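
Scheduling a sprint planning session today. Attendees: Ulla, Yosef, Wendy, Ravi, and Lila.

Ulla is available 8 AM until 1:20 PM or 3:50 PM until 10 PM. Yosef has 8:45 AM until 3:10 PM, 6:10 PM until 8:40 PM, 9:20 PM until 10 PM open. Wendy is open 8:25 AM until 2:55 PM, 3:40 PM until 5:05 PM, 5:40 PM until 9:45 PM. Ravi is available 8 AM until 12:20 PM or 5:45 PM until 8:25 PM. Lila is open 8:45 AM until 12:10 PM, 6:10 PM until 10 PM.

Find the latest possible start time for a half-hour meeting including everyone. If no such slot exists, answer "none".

19:55

Ulla ∩ Yosef: 08:45-13:20, 18:10-20:40, 21:20-22:00.
Ulla ∩ Yosef ∩ Wendy: 08:45-13:20, 18:10-20:40, 21:20-21:45.
Ulla ∩ Yosef ∩ Wendy ∩ Ravi: 08:45-12:20, 18:10-20:25.
Ulla ∩ Yosef ∩ Wendy ∩ Ravi ∩ Lila: 08:45-12:10, 18:10-20:25.
The last common window of at least 30 minutes is 18:10-20:25; a 30-minute meeting can start as late as 19:55 and still end by 20:25.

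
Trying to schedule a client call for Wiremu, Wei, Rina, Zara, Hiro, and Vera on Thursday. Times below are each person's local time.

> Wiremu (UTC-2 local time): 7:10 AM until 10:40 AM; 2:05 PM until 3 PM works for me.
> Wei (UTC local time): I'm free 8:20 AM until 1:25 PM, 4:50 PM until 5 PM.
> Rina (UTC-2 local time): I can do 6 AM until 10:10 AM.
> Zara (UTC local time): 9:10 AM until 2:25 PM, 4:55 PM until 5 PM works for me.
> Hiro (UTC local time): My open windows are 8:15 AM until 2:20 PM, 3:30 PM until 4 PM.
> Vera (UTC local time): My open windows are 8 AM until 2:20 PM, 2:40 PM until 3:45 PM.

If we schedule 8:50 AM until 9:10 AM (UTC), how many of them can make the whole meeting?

Wiremu in UTC: 09:10-12:40, 16:05-17:00 (add 2h to convert from UTC-2).
Wei in UTC: 08:20-13:25, 16:50-17:00.
Rina in UTC: 08:00-12:10 (add 2h to convert from UTC-2).
Zara in UTC: 09:10-14:25, 16:55-17:00.
Hiro in UTC: 08:15-14:20, 15:30-16:00.
Vera in UTC: 08:00-14:20, 14:40-15:45.
Wei, Rina, Hiro, and Vera can make the full 08:50-09:10 slot — that's 4.

4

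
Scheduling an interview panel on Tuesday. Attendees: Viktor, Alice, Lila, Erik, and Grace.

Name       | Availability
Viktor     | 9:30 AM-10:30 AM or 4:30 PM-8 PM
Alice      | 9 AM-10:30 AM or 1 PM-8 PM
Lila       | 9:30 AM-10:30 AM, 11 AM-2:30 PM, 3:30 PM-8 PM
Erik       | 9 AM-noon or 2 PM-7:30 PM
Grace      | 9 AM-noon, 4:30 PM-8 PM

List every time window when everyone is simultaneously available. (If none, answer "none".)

Viktor ∩ Alice: 09:30-10:30, 16:30-20:00.
Viktor ∩ Alice ∩ Lila: 09:30-10:30, 16:30-20:00.
Viktor ∩ Alice ∩ Lila ∩ Erik: 09:30-10:30, 16:30-19:30.
Viktor ∩ Alice ∩ Lila ∩ Erik ∩ Grace: 09:30-10:30, 16:30-19:30.

09:30-10:30, 16:30-19:30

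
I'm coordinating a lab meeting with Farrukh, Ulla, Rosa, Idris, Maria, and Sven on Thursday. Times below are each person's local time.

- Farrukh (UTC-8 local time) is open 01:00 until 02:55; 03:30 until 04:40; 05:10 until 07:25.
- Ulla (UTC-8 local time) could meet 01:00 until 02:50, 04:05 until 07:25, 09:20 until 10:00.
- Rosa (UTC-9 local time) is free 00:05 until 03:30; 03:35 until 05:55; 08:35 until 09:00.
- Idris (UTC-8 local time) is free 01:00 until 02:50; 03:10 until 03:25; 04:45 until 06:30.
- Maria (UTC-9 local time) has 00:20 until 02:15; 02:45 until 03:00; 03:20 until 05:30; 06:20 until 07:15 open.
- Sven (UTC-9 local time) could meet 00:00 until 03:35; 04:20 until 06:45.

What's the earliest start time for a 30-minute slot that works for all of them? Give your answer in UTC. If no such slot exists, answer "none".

09:20

Farrukh in UTC: 09:00-10:55, 11:30-12:40, 13:10-15:25 (add 8h to convert from UTC-8).
Ulla in UTC: 09:00-10:50, 12:05-15:25, 17:20-18:00 (add 8h to convert from UTC-8).
Rosa in UTC: 09:05-12:30, 12:35-14:55, 17:35-18:00 (add 9h to convert from UTC-9).
Idris in UTC: 09:00-10:50, 11:10-11:25, 12:45-14:30 (add 8h to convert from UTC-8).
Maria in UTC: 09:20-11:15, 11:45-12:00, 12:20-14:30, 15:20-16:15 (add 9h to convert from UTC-9).
Sven in UTC: 09:00-12:35, 13:20-15:45 (add 9h to convert from UTC-9).
Farrukh ∩ Ulla: 09:00-10:50, 12:05-12:40, 13:10-15:25.
Farrukh ∩ Ulla ∩ Rosa: 09:05-10:50, 12:05-12:30, 12:35-12:40, 13:10-14:55.
Farrukh ∩ Ulla ∩ Rosa ∩ Idris: 09:05-10:50, 13:10-14:30.
Farrukh ∩ Ulla ∩ Rosa ∩ Idris ∩ Maria: 09:20-10:50, 13:10-14:30.
Farrukh ∩ Ulla ∩ Rosa ∩ Idris ∩ Maria ∩ Sven: 09:20-10:50, 13:20-14:30.
So the common availability across everyone is 09:20-10:50, 13:20-14:30.
The first common window of at least 30 minutes is 09:20-10:50, so the earliest start is 09:20.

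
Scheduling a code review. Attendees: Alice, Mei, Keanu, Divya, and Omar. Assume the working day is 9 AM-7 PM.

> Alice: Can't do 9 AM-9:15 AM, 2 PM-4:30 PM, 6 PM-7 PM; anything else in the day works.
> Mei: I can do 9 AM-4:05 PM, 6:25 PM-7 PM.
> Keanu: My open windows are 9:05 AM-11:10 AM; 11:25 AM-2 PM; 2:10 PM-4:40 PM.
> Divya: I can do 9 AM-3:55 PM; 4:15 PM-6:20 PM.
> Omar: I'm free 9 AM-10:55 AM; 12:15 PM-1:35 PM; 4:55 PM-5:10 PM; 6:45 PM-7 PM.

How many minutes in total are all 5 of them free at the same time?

180

Alice free: 09:15-14:00, 16:30-18:00 (invert busy blocks within the working day).
Mei free: 09:00-16:05, 18:25-19:00.
Keanu free: 09:05-11:10, 11:25-14:00, 14:10-16:40.
Divya free: 09:00-15:55, 16:15-18:20.
Omar free: 09:00-10:55, 12:15-13:35, 16:55-17:10, 18:45-19:00.
Alice ∩ Mei: 09:15-14:00.
Alice ∩ Mei ∩ Keanu: 09:15-11:10, 11:25-14:00.
Alice ∩ Mei ∩ Keanu ∩ Divya: 09:15-11:10, 11:25-14:00.
Alice ∩ Mei ∩ Keanu ∩ Divya ∩ Omar: 09:15-10:55, 12:15-13:35.
Summing the common windows: 100 + 80 = 180 minutes.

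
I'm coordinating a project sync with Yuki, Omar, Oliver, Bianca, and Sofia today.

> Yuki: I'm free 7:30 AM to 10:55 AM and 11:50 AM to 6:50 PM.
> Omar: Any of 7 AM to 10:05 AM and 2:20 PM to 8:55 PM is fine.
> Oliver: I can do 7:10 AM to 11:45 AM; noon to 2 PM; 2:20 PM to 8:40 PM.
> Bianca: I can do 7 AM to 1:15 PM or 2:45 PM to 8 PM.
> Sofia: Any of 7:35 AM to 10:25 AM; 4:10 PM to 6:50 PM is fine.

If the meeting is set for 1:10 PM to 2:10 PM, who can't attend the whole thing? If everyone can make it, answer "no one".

Bianca, Oliver, Omar, Sofia

Yuki: free for 13:10-14:10. Omar: not fully free for 13:10-14:10. Oliver: not fully free for 13:10-14:10. Bianca: not fully free for 13:10-14:10. Sofia: not fully free for 13:10-14:10.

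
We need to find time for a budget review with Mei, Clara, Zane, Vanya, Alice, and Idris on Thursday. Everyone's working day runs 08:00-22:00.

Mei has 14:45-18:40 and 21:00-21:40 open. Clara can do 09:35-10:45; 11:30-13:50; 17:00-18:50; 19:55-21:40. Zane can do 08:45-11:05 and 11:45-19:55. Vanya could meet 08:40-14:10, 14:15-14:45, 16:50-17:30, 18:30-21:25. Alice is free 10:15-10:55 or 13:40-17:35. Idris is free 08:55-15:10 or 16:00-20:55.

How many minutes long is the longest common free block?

30

Mei ∩ Clara: 17:00-18:40, 21:00-21:40.
Mei ∩ Clara ∩ Zane: 17:00-18:40.
Mei ∩ Clara ∩ Zane ∩ Vanya: 17:00-17:30, 18:30-18:40.
Mei ∩ Clara ∩ Zane ∩ Vanya ∩ Alice: 17:00-17:30.
Mei ∩ Clara ∩ Zane ∩ Vanya ∩ Alice ∩ Idris: 17:00-17:30.
The longest is 17:00-17:30 at 30 minutes.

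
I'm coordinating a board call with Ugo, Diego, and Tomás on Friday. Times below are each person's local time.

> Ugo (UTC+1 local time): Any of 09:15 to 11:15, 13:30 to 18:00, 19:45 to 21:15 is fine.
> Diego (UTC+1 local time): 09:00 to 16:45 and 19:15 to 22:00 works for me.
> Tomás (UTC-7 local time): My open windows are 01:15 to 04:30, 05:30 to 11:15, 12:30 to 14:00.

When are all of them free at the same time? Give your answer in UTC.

08:15-10:15, 12:30-15:45, 19:30-20:15

Ugo in UTC: 08:15-10:15, 12:30-17:00, 18:45-20:15 (subtract 1h to convert from UTC+1).
Diego in UTC: 08:00-15:45, 18:15-21:00 (subtract 1h to convert from UTC+1).
Tomás in UTC: 08:15-11:30, 12:30-18:15, 19:30-21:00 (add 7h to convert from UTC-7).
Ugo ∩ Diego: 08:15-10:15, 12:30-15:45, 18:45-20:15.
Ugo ∩ Diego ∩ Tomás: 08:15-10:15, 12:30-15:45, 19:30-20:15.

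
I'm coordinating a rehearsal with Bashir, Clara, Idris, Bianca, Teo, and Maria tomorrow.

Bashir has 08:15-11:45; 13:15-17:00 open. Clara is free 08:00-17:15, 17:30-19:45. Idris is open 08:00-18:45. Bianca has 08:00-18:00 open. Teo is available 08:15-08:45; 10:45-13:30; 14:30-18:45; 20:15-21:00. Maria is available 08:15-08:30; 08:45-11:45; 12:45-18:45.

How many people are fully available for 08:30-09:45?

4

Bashir, Clara, Idris, and Bianca can make the full 08:30-09:45 slot — that's 4.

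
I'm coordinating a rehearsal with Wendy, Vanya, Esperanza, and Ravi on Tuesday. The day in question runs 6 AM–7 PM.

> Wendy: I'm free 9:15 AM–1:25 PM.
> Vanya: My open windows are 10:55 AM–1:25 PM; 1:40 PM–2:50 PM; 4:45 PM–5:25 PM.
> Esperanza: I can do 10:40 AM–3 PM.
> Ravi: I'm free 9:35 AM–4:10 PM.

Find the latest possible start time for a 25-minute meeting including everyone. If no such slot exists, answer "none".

13:00

Wendy ∩ Vanya: 10:55-13:25.
Wendy ∩ Vanya ∩ Esperanza: 10:55-13:25.
Wendy ∩ Vanya ∩ Esperanza ∩ Ravi: 10:55-13:25.
Those are the intersection windows.
The last common window of at least 25 minutes is 10:55-13:25; a 25-minute meeting can start as late as 13:00 and still end by 13:25.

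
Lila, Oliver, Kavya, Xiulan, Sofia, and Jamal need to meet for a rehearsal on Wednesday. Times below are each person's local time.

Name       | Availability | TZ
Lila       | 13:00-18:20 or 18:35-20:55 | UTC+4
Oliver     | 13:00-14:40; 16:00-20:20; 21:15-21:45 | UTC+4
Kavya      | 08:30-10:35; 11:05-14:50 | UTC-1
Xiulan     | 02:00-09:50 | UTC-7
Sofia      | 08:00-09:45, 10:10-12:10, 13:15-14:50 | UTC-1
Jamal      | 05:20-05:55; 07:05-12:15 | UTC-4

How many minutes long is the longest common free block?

75

Lila in UTC: 09:00-14:20, 14:35-16:55 (subtract 4h to convert from UTC+4).
Oliver in UTC: 09:00-10:40, 12:00-16:20, 17:15-17:45 (subtract 4h to convert from UTC+4).
Kavya in UTC: 09:30-11:35, 12:05-15:50 (add 1h to convert from UTC-1).
Xiulan in UTC: 09:00-16:50 (add 7h to convert from UTC-7).
Sofia in UTC: 09:00-10:45, 11:10-13:10, 14:15-15:50 (add 1h to convert from UTC-1).
Jamal in UTC: 09:20-09:55, 11:05-16:15 (add 4h to convert from UTC-4).
Lila ∩ Oliver: 09:00-10:40, 12:00-14:20, 14:35-16:20.
Lila ∩ Oliver ∩ Kavya: 09:30-10:40, 12:05-14:20, 14:35-15:50.
Lila ∩ Oliver ∩ Kavya ∩ Xiulan: 09:30-10:40, 12:05-14:20, 14:35-15:50.
Lila ∩ Oliver ∩ Kavya ∩ Xiulan ∩ Sofia: 09:30-10:40, 12:05-13:10, 14:15-14:20, 14:35-15:50.
Lila ∩ Oliver ∩ Kavya ∩ Xiulan ∩ Sofia ∩ Jamal: 09:30-09:55, 12:05-13:10, 14:15-14:20, 14:35-15:50.
The longest is 14:35-15:50 at 75 minutes.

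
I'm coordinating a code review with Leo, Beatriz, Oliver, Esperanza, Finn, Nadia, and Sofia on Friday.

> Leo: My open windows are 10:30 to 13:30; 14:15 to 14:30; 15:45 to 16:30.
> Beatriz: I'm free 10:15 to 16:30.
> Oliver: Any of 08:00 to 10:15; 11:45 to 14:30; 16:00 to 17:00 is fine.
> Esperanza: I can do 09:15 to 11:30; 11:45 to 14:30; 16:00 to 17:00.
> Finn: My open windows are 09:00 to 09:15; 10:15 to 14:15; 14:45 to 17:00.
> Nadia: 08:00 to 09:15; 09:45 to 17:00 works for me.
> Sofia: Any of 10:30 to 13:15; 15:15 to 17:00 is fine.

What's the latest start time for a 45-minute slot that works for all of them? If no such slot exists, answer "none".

Leo ∩ Beatriz: 10:30-13:30, 14:15-14:30, 15:45-16:30.
Leo ∩ Beatriz ∩ Oliver: 11:45-13:30, 14:15-14:30, 16:00-16:30.
Leo ∩ Beatriz ∩ Oliver ∩ Esperanza: 11:45-13:30, 14:15-14:30, 16:00-16:30.
Leo ∩ Beatriz ∩ Oliver ∩ Esperanza ∩ Finn: 11:45-13:30, 16:00-16:30.
Leo ∩ Beatriz ∩ Oliver ∩ Esperanza ∩ Finn ∩ Nadia: 11:45-13:30, 16:00-16:30.
Leo ∩ Beatriz ∩ Oliver ∩ Esperanza ∩ Finn ∩ Nadia ∩ Sofia: 11:45-13:15, 16:00-16:30.
The last common window of at least 45 minutes is 11:45-13:15; a 45-minute meeting can start as late as 12:30 and still end by 13:15.

12:30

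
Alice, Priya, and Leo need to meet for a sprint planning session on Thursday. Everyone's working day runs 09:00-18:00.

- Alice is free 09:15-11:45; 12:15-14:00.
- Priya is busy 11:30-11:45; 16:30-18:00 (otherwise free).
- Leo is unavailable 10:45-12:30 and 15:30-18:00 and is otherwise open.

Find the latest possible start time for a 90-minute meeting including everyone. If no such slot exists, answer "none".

12:30

Alice free: 09:15-11:45, 12:15-14:00.
Priya free: 09:00-11:30, 11:45-16:30 (invert busy blocks within the working day).
Leo free: 09:00-10:45, 12:30-15:30 (invert busy blocks within the working day).
Alice ∩ Priya: 09:15-11:30, 12:15-14:00.
Alice ∩ Priya ∩ Leo: 09:15-10:45, 12:30-14:00.
Those are the intersection windows.
The last common window of at least 90 minutes is 12:30-14:00; a 90-minute meeting can start as late as 12:30 and still end by 14:00.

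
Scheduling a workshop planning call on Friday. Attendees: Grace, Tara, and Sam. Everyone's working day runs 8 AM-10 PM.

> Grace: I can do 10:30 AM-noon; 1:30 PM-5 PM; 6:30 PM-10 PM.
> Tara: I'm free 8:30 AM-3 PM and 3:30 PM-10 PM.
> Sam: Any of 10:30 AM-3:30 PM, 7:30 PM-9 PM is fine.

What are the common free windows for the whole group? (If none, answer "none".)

Grace ∩ Tara: 10:30-12:00, 13:30-15:00, 15:30-17:00, 18:30-22:00.
Grace ∩ Tara ∩ Sam: 10:30-12:00, 13:30-15:00, 19:30-21:00.

10:30-12:00, 13:30-15:00, 19:30-21:00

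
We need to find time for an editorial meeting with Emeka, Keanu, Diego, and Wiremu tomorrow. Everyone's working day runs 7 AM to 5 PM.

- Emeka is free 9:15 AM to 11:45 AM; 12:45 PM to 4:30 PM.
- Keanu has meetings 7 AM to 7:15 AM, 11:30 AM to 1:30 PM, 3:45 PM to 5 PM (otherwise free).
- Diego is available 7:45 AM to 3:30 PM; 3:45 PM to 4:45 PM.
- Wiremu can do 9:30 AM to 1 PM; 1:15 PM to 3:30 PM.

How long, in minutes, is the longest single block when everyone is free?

120

Emeka free: 09:15-11:45, 12:45-16:30.
Keanu free: 07:15-11:30, 13:30-15:45 (invert busy blocks within the working day).
Diego free: 07:45-15:30, 15:45-16:45.
Wiremu free: 09:30-13:00, 13:15-15:30.
Emeka ∩ Keanu: 09:15-11:30, 13:30-15:45.
Emeka ∩ Keanu ∩ Diego: 09:15-11:30, 13:30-15:30.
Emeka ∩ Keanu ∩ Diego ∩ Wiremu: 09:30-11:30, 13:30-15:30.
The longest is 09:30-11:30 at 120 minutes.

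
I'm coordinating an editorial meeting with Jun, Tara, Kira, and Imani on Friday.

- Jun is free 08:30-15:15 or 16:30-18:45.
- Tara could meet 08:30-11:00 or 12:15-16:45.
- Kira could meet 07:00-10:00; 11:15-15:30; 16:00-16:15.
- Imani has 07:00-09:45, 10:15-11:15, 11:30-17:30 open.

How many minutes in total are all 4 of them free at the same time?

255

Jun ∩ Tara: 08:30-11:00, 12:15-15:15, 16:30-16:45.
Jun ∩ Tara ∩ Kira: 08:30-10:00, 12:15-15:15.
Jun ∩ Tara ∩ Kira ∩ Imani: 08:30-09:45, 12:15-15:15.
Summing the common windows: 75 + 180 = 255 minutes.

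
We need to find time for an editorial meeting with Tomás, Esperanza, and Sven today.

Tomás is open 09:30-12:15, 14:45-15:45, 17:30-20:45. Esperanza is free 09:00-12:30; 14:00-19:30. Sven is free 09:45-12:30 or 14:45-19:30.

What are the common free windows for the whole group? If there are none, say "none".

09:45-12:15, 14:45-15:45, 17:30-19:30

Tomás ∩ Esperanza: 09:30-12:15, 14:45-15:45, 17:30-19:30.
Tomás ∩ Esperanza ∩ Sven: 09:45-12:15, 14:45-15:45, 17:30-19:30.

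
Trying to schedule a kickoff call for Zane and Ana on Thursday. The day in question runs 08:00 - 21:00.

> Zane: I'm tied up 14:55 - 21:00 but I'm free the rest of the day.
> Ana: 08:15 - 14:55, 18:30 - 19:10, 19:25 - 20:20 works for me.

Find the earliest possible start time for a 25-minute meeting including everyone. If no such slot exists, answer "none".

Zane free: 08:00-14:55 (invert busy blocks within the working day).
Ana free: 08:15-14:55, 18:30-19:10, 19:25-20:20.
Zane ∩ Ana: 08:15-14:55.
So the common availability across everyone is 08:15-14:55.
The first common window of at least 25 minutes is 08:15-14:55, so the earliest start is 08:15.

08:15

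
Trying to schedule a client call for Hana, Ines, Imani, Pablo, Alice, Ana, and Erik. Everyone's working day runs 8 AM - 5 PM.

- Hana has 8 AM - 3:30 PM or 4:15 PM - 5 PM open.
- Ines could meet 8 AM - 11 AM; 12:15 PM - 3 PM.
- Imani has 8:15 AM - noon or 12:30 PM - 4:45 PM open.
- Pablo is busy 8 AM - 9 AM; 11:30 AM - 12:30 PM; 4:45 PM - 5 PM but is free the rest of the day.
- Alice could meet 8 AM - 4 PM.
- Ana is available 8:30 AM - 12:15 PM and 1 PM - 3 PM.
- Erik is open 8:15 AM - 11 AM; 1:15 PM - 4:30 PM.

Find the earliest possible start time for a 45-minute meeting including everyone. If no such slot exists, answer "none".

09:00

Hana free: 08:00-15:30, 16:15-17:00.
Ines free: 08:00-11:00, 12:15-15:00.
Imani free: 08:15-12:00, 12:30-16:45.
Pablo free: 09:00-11:30, 12:30-16:45 (invert busy blocks within the working day).
Alice free: 08:00-16:00.
Ana free: 08:30-12:15, 13:00-15:00.
Erik free: 08:15-11:00, 13:15-16:30.
Hana ∩ Ines: 08:00-11:00, 12:15-15:00.
Hana ∩ Ines ∩ Imani: 08:15-11:00, 12:30-15:00.
Hana ∩ Ines ∩ Imani ∩ Pablo: 09:00-11:00, 12:30-15:00.
Hana ∩ Ines ∩ Imani ∩ Pablo ∩ Alice: 09:00-11:00, 12:30-15:00.
Hana ∩ Ines ∩ Imani ∩ Pablo ∩ Alice ∩ Ana: 09:00-11:00, 13:00-15:00.
Hana ∩ Ines ∩ Imani ∩ Pablo ∩ Alice ∩ Ana ∩ Erik: 09:00-11:00, 13:15-15:00.
So the common availability across everyone is 09:00-11:00, 13:15-15:00.
The first common window of at least 45 minutes is 09:00-11:00, so the earliest start is 09:00.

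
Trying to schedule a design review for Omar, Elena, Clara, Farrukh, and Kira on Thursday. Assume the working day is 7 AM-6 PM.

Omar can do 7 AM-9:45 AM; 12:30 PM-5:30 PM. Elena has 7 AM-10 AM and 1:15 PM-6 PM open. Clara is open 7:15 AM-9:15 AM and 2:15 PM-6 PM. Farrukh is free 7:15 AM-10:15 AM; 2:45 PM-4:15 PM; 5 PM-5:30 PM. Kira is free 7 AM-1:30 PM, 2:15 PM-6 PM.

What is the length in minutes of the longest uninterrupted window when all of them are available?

Omar ∩ Elena: 07:00-09:45, 13:15-17:30.
Omar ∩ Elena ∩ Clara: 07:15-09:15, 14:15-17:30.
Omar ∩ Elena ∩ Clara ∩ Farrukh: 07:15-09:15, 14:45-16:15, 17:00-17:30.
Omar ∩ Elena ∩ Clara ∩ Farrukh ∩ Kira: 07:15-09:15, 14:45-16:15, 17:00-17:30.
The longest is 07:15-09:15 at 120 minutes.

120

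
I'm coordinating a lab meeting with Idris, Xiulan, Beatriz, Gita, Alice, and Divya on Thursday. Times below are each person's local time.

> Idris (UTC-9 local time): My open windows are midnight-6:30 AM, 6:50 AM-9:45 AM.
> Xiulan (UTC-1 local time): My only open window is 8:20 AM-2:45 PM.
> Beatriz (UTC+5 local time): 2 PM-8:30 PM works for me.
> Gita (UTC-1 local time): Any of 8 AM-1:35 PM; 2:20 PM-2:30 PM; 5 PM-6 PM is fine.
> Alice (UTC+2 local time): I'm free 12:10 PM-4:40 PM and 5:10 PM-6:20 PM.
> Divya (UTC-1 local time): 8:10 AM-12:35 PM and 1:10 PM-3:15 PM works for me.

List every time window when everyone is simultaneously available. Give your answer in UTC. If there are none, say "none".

Idris in UTC: 09:00-15:30, 15:50-18:45 (add 9h to convert from UTC-9).
Xiulan in UTC: 09:20-15:45 (add 1h to convert from UTC-1).
Beatriz in UTC: 09:00-15:30 (subtract 5h to convert from UTC+5).
Gita in UTC: 09:00-14:35, 15:20-15:30, 18:00-19:00 (add 1h to convert from UTC-1).
Alice in UTC: 10:10-14:40, 15:10-16:20 (subtract 2h to convert from UTC+2).
Divya in UTC: 09:10-13:35, 14:10-16:15 (add 1h to convert from UTC-1).
Idris ∩ Xiulan: 09:20-15:30.
Idris ∩ Xiulan ∩ Beatriz: 09:20-15:30.
Idris ∩ Xiulan ∩ Beatriz ∩ Gita: 09:20-14:35, 15:20-15:30.
Idris ∩ Xiulan ∩ Beatriz ∩ Gita ∩ Alice: 10:10-14:35, 15:20-15:30.
Idris ∩ Xiulan ∩ Beatriz ∩ Gita ∩ Alice ∩ Divya: 10:10-13:35, 14:10-14:35, 15:20-15:30.

10:10-13:35, 14:10-14:35, 15:20-15:30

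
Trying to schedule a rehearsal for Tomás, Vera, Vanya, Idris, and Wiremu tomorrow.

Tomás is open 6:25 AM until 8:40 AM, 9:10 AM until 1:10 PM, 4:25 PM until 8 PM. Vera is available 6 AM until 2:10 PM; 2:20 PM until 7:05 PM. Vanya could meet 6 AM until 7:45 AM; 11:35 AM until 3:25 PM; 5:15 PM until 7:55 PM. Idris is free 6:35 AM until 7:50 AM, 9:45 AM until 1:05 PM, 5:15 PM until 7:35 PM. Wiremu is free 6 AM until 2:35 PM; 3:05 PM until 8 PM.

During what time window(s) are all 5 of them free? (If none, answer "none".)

06:35-07:45, 11:35-13:05, 17:15-19:05

Tomás ∩ Vera: 06:25-08:40, 09:10-13:10, 16:25-19:05.
Tomás ∩ Vera ∩ Vanya: 06:25-07:45, 11:35-13:10, 17:15-19:05.
Tomás ∩ Vera ∩ Vanya ∩ Idris: 06:35-07:45, 11:35-13:05, 17:15-19:05.
Tomás ∩ Vera ∩ Vanya ∩ Idris ∩ Wiremu: 06:35-07:45, 11:35-13:05, 17:15-19:05.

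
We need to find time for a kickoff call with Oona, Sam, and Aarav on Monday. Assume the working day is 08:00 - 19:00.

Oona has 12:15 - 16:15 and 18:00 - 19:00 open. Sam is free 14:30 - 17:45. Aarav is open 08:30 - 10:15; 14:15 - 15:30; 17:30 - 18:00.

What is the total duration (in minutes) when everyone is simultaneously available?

Oona ∩ Sam: 14:30-16:15.
Oona ∩ Sam ∩ Aarav: 14:30-15:30.
Those are the intersection windows.
That's a single block of 60 minutes.

60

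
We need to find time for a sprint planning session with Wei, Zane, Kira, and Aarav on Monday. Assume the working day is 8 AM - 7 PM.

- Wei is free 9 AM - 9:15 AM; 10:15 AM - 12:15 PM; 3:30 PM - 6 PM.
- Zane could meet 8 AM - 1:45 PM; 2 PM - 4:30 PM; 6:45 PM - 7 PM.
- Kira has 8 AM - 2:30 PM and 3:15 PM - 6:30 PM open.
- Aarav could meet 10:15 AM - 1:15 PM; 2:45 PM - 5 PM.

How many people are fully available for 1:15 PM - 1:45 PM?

2

Zane and Kira can make the full 13:15-13:45 slot — that's 2.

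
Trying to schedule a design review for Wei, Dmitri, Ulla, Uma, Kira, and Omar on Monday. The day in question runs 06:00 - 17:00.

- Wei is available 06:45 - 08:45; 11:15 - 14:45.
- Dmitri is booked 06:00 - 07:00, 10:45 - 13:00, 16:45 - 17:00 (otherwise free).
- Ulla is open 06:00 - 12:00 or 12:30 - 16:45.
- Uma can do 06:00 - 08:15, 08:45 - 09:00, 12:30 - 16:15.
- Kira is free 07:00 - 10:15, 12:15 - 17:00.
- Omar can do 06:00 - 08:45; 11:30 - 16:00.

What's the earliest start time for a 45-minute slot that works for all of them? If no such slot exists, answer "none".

Wei free: 06:45-08:45, 11:15-14:45.
Dmitri free: 07:00-10:45, 13:00-16:45 (invert busy blocks within the working day).
Ulla free: 06:00-12:00, 12:30-16:45.
Uma free: 06:00-08:15, 08:45-09:00, 12:30-16:15.
Kira free: 07:00-10:15, 12:15-17:00.
Omar free: 06:00-08:45, 11:30-16:00.
Wei ∩ Dmitri: 07:00-08:45, 13:00-14:45.
Wei ∩ Dmitri ∩ Ulla: 07:00-08:45, 13:00-14:45.
Wei ∩ Dmitri ∩ Ulla ∩ Uma: 07:00-08:15, 13:00-14:45.
Wei ∩ Dmitri ∩ Ulla ∩ Uma ∩ Kira: 07:00-08:15, 13:00-14:45.
Wei ∩ Dmitri ∩ Ulla ∩ Uma ∩ Kira ∩ Omar: 07:00-08:15, 13:00-14:45.
Those are the intersection windows.
The first common window of at least 45 minutes is 07:00-08:15, so the earliest start is 07:00.

07:00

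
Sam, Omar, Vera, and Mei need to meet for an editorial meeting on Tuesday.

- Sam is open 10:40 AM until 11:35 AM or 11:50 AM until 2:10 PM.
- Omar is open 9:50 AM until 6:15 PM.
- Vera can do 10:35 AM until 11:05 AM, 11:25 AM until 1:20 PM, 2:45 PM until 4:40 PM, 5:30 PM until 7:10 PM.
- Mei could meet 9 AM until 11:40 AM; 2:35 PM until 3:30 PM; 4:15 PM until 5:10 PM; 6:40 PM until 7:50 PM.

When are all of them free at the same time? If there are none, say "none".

Sam ∩ Omar: 10:40-11:35, 11:50-14:10.
Sam ∩ Omar ∩ Vera: 10:40-11:05, 11:25-11:35, 11:50-13:20.
Sam ∩ Omar ∩ Vera ∩ Mei: 10:40-11:05, 11:25-11:35.

10:40-11:05, 11:25-11:35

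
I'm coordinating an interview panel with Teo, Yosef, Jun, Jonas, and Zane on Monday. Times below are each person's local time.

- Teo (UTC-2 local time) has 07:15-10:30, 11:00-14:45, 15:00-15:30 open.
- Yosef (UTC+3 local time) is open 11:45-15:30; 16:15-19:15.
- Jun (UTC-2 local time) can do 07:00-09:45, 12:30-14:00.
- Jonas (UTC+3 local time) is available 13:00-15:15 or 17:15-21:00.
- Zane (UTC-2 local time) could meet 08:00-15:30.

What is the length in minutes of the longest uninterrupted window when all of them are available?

105

Teo in UTC: 09:15-12:30, 13:00-16:45, 17:00-17:30 (add 2h to convert from UTC-2).
Yosef in UTC: 08:45-12:30, 13:15-16:15 (subtract 3h to convert from UTC+3).
Jun in UTC: 09:00-11:45, 14:30-16:00 (add 2h to convert from UTC-2).
Jonas in UTC: 10:00-12:15, 14:15-18:00 (subtract 3h to convert from UTC+3).
Zane in UTC: 10:00-17:30 (add 2h to convert from UTC-2).
Teo ∩ Yosef: 09:15-12:30, 13:15-16:15.
Teo ∩ Yosef ∩ Jun: 09:15-11:45, 14:30-16:00.
Teo ∩ Yosef ∩ Jun ∩ Jonas: 10:00-11:45, 14:30-16:00.
Teo ∩ Yosef ∩ Jun ∩ Jonas ∩ Zane: 10:00-11:45, 14:30-16:00.
The longest is 10:00-11:45 at 105 minutes.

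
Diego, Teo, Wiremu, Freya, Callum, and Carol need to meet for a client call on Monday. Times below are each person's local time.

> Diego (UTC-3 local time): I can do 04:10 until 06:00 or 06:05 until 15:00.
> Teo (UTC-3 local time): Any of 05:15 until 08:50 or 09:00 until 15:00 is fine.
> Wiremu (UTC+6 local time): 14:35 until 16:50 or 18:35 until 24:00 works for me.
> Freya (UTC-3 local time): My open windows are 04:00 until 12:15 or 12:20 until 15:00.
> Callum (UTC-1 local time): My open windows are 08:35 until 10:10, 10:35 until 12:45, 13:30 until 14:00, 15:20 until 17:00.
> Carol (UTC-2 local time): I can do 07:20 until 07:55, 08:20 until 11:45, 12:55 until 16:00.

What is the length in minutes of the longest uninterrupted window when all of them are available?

100

Diego in UTC: 07:10-09:00, 09:05-18:00 (add 3h to convert from UTC-3).
Teo in UTC: 08:15-11:50, 12:00-18:00 (add 3h to convert from UTC-3).
Wiremu in UTC: 08:35-10:50, 12:35-18:00 (subtract 6h to convert from UTC+6).
Freya in UTC: 07:00-15:15, 15:20-18:00 (add 3h to convert from UTC-3).
Callum in UTC: 09:35-11:10, 11:35-13:45, 14:30-15:00, 16:20-18:00 (add 1h to convert from UTC-1).
Carol in UTC: 09:20-09:55, 10:20-13:45, 14:55-18:00 (add 2h to convert from UTC-2).
Diego ∩ Teo: 08:15-09:00, 09:05-11:50, 12:00-18:00.
Diego ∩ Teo ∩ Wiremu: 08:35-09:00, 09:05-10:50, 12:35-18:00.
Diego ∩ Teo ∩ Wiremu ∩ Freya: 08:35-09:00, 09:05-10:50, 12:35-15:15, 15:20-18:00.
Diego ∩ Teo ∩ Wiremu ∩ Freya ∩ Callum: 09:35-10:50, 12:35-13:45, 14:30-15:00, 16:20-18:00.
Diego ∩ Teo ∩ Wiremu ∩ Freya ∩ Callum ∩ Carol: 09:35-09:55, 10:20-10:50, 12:35-13:45, 14:55-15:00, 16:20-18:00.
The longest is 16:20-18:00 at 100 minutes.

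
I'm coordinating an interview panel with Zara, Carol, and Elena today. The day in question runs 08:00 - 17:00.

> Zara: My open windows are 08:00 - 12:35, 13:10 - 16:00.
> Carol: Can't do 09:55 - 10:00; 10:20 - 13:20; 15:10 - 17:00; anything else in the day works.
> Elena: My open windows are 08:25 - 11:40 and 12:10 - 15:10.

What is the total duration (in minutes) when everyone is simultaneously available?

220

Zara free: 08:00-12:35, 13:10-16:00.
Carol free: 08:00-09:55, 10:00-10:20, 13:20-15:10 (invert busy blocks within the working day).
Elena free: 08:25-11:40, 12:10-15:10.
Zara ∩ Carol: 08:00-09:55, 10:00-10:20, 13:20-15:10.
Zara ∩ Carol ∩ Elena: 08:25-09:55, 10:00-10:20, 13:20-15:10.
Summing the common windows: 90 + 20 + 110 = 220 minutes.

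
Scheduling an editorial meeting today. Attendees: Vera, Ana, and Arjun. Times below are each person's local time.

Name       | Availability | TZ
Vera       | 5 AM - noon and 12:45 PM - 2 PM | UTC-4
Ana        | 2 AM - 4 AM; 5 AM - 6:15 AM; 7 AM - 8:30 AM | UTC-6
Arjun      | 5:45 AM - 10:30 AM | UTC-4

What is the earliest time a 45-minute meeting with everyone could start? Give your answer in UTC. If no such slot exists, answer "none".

11:00

Vera in UTC: 09:00-16:00, 16:45-18:00 (add 4h to convert from UTC-4).
Ana in UTC: 08:00-10:00, 11:00-12:15, 13:00-14:30 (add 6h to convert from UTC-6).
Arjun in UTC: 09:45-14:30 (add 4h to convert from UTC-4).
Vera ∩ Ana: 09:00-10:00, 11:00-12:15, 13:00-14:30.
Vera ∩ Ana ∩ Arjun: 09:45-10:00, 11:00-12:15, 13:00-14:30.
Those are the intersection windows.
The first common window of at least 45 minutes is 11:00-12:15, so the earliest start is 11:00.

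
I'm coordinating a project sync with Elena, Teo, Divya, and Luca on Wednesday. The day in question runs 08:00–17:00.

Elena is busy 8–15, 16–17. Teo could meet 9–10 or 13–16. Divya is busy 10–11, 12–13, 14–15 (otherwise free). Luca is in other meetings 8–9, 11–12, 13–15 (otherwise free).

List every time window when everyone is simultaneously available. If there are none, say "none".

15:00-16:00

Elena free: 15:00-16:00 (invert busy blocks within the working day).
Teo free: 09:00-10:00, 13:00-16:00.
Divya free: 08:00-10:00, 11:00-12:00, 13:00-14:00, 15:00-17:00 (invert busy blocks within the working day).
Luca free: 09:00-11:00, 12:00-13:00, 15:00-17:00 (invert busy blocks within the working day).
Elena ∩ Teo: 15:00-16:00.
Elena ∩ Teo ∩ Divya: 15:00-16:00.
Elena ∩ Teo ∩ Divya ∩ Luca: 15:00-16:00.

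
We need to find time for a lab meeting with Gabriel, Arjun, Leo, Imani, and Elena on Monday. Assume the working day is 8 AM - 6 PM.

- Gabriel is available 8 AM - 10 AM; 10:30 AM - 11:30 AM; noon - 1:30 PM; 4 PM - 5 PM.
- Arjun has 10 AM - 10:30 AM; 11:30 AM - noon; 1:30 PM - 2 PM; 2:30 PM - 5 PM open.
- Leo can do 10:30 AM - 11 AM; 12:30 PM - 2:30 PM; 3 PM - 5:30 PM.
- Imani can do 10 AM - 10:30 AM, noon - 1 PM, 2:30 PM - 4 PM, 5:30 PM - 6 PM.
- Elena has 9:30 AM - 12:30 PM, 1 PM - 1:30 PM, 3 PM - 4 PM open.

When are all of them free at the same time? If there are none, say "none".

none

Gabriel ∩ Arjun: 16:00-17:00.
Gabriel ∩ Arjun ∩ Leo: 16:00-17:00.
Gabriel ∩ Arjun ∩ Leo ∩ Imani: ∅.
Gabriel ∩ Arjun ∩ Leo ∩ Imani ∩ Elena: ∅.
There is no time when everyone is free.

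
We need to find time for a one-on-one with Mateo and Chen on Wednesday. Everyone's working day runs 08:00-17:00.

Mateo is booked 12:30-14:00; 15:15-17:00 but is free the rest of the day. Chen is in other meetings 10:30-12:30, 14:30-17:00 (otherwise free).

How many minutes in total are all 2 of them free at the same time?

Mateo free: 08:00-12:30, 14:00-15:15 (invert busy blocks within the working day).
Chen free: 08:00-10:30, 12:30-14:30 (invert busy blocks within the working day).
Mateo ∩ Chen: 08:00-10:30, 14:00-14:30.
Summing the common windows: 150 + 30 = 180 minutes.

180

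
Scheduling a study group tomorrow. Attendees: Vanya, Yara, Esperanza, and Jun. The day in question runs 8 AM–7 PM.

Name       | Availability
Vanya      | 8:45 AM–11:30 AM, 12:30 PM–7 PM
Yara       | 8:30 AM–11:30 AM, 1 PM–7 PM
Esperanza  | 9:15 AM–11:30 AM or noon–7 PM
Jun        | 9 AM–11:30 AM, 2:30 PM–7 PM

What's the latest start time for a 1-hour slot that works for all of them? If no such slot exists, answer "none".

18:00

Vanya ∩ Yara: 08:45-11:30, 13:00-19:00.
Vanya ∩ Yara ∩ Esperanza: 09:15-11:30, 13:00-19:00.
Vanya ∩ Yara ∩ Esperanza ∩ Jun: 09:15-11:30, 14:30-19:00.
So the common availability across everyone is 09:15-11:30, 14:30-19:00.
The last common window of at least 60 minutes is 14:30-19:00; a 60-minute meeting can start as late as 18:00 and still end by 19:00.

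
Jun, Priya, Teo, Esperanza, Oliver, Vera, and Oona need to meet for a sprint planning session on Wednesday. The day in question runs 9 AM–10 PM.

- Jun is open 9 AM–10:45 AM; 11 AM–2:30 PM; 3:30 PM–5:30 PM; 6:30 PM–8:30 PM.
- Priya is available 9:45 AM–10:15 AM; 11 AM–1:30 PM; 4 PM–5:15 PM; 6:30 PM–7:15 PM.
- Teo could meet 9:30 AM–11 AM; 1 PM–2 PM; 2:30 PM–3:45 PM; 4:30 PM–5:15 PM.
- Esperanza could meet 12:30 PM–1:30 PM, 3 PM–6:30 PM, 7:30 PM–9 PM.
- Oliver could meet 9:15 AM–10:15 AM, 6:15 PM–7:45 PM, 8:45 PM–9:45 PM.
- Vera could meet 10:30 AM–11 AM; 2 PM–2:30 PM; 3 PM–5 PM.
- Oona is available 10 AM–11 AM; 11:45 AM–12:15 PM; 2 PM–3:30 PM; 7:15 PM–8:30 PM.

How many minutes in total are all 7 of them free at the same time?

Jun ∩ Priya: 09:45-10:15, 11:00-13:30, 16:00-17:15, 18:30-19:15.
Jun ∩ Priya ∩ Teo: 09:45-10:15, 13:00-13:30, 16:30-17:15.
Jun ∩ Priya ∩ Teo ∩ Esperanza: 13:00-13:30, 16:30-17:15.
Jun ∩ Priya ∩ Teo ∩ Esperanza ∩ Oliver: ∅.
Jun ∩ Priya ∩ Teo ∩ Esperanza ∩ Oliver ∩ Vera: ∅.
Jun ∩ Priya ∩ Teo ∩ Esperanza ∩ Oliver ∩ Vera ∩ Oona: ∅.
There is no time when everyone is free.
There is no common window, so the total is 0 minutes.

0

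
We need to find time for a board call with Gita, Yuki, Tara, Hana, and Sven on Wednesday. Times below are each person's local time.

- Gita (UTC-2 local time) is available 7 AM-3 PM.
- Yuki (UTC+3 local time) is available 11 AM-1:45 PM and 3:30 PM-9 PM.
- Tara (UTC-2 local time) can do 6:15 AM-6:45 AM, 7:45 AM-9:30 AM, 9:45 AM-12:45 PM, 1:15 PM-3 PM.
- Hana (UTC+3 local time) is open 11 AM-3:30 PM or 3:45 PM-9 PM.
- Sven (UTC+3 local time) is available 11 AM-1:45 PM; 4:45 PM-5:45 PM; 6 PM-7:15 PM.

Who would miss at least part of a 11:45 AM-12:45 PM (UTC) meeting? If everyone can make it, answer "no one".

Hana, Sven, Yuki

Gita in UTC: 09:00-17:00 (add 2h to convert from UTC-2).
Yuki in UTC: 08:00-10:45, 12:30-18:00 (subtract 3h to convert from UTC+3).
Tara in UTC: 08:15-08:45, 09:45-11:30, 11:45-14:45, 15:15-17:00 (add 2h to convert from UTC-2).
Hana in UTC: 08:00-12:30, 12:45-18:00 (subtract 3h to convert from UTC+3).
Sven in UTC: 08:00-10:45, 13:45-14:45, 15:00-16:15 (subtract 3h to convert from UTC+3).
Gita: free for 11:45-12:45. Yuki: not fully free for 11:45-12:45. Tara: free for 11:45-12:45. Hana: not fully free for 11:45-12:45. Sven: not fully free for 11:45-12:45.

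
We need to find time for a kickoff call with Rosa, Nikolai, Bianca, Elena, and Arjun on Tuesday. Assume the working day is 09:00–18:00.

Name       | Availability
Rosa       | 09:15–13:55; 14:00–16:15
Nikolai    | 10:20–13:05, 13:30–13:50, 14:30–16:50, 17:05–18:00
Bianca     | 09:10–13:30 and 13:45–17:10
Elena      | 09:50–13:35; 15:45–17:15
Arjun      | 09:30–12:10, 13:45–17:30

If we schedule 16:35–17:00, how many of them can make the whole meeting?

Bianca, Elena, and Arjun can make the full 16:35-17:00 slot — that's 3.

3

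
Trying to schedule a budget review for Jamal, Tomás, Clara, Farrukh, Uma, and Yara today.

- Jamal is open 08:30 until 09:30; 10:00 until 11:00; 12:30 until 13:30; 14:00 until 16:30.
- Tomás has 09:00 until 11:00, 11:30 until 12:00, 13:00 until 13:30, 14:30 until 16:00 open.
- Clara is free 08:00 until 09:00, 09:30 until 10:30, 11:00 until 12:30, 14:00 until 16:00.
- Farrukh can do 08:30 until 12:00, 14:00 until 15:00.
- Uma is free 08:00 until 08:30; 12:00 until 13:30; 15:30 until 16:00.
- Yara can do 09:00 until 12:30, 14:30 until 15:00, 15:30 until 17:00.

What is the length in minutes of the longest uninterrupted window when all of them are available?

Jamal ∩ Tomás: 09:00-09:30, 10:00-11:00, 13:00-13:30, 14:30-16:00.
Jamal ∩ Tomás ∩ Clara: 10:00-10:30, 14:30-16:00.
Jamal ∩ Tomás ∩ Clara ∩ Farrukh: 10:00-10:30, 14:30-15:00.
Jamal ∩ Tomás ∩ Clara ∩ Farrukh ∩ Uma: ∅.
Jamal ∩ Tomás ∩ Clara ∩ Farrukh ∩ Uma ∩ Yara: ∅.
There is no time when everyone is free.
No common window exists, so the longest block is 0 minutes.

0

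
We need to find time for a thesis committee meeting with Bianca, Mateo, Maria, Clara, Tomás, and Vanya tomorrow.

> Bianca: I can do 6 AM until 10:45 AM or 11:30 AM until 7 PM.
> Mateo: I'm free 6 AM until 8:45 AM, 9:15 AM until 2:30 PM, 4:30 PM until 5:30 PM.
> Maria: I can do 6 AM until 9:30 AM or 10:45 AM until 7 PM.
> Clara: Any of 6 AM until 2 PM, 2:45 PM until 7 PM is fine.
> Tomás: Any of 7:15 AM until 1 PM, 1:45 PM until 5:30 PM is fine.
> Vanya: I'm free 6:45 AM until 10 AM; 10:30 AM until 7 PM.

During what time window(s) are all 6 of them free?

Bianca ∩ Mateo: 06:00-08:45, 09:15-10:45, 11:30-14:30, 16:30-17:30.
Bianca ∩ Mateo ∩ Maria: 06:00-08:45, 09:15-09:30, 11:30-14:30, 16:30-17:30.
Bianca ∩ Mateo ∩ Maria ∩ Clara: 06:00-08:45, 09:15-09:30, 11:30-14:00, 16:30-17:30.
Bianca ∩ Mateo ∩ Maria ∩ Clara ∩ Tomás: 07:15-08:45, 09:15-09:30, 11:30-13:00, 13:45-14:00, 16:30-17:30.
Bianca ∩ Mateo ∩ Maria ∩ Clara ∩ Tomás ∩ Vanya: 07:15-08:45, 09:15-09:30, 11:30-13:00, 13:45-14:00, 16:30-17:30.
So the common availability across everyone is 07:15-08:45, 09:15-09:30, 11:30-13:00, 13:45-14:00, 16:30-17:30.

07:15-08:45, 09:15-09:30, 11:30-13:00, 13:45-14:00, 16:30-17:30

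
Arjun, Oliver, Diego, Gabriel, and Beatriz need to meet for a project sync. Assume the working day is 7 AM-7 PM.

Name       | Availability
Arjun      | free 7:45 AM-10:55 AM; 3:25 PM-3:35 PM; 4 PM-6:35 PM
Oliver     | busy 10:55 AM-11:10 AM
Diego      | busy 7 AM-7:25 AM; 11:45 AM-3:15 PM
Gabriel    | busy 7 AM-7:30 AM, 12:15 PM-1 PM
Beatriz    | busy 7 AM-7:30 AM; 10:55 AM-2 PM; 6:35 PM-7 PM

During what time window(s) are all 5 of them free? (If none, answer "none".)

Arjun free: 07:45-10:55, 15:25-15:35, 16:00-18:35.
Oliver free: 07:00-10:55, 11:10-19:00 (invert busy blocks within the working day).
Diego free: 07:25-11:45, 15:15-19:00 (invert busy blocks within the working day).
Gabriel free: 07:30-12:15, 13:00-19:00 (invert busy blocks within the working day).
Beatriz free: 07:30-10:55, 14:00-18:35 (invert busy blocks within the working day).
Arjun ∩ Oliver: 07:45-10:55, 15:25-15:35, 16:00-18:35.
Arjun ∩ Oliver ∩ Diego: 07:45-10:55, 15:25-15:35, 16:00-18:35.
Arjun ∩ Oliver ∩ Diego ∩ Gabriel: 07:45-10:55, 15:25-15:35, 16:00-18:35.
Arjun ∩ Oliver ∩ Diego ∩ Gabriel ∩ Beatriz: 07:45-10:55, 15:25-15:35, 16:00-18:35.

07:45-10:55, 15:25-15:35, 16:00-18:35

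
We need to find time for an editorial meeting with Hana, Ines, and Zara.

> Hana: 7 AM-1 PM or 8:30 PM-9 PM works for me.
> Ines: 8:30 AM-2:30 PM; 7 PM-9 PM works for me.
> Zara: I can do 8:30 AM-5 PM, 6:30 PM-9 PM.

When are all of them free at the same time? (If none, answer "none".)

08:30-13:00, 20:30-21:00

Hana ∩ Ines: 08:30-13:00, 20:30-21:00.
Hana ∩ Ines ∩ Zara: 08:30-13:00, 20:30-21:00.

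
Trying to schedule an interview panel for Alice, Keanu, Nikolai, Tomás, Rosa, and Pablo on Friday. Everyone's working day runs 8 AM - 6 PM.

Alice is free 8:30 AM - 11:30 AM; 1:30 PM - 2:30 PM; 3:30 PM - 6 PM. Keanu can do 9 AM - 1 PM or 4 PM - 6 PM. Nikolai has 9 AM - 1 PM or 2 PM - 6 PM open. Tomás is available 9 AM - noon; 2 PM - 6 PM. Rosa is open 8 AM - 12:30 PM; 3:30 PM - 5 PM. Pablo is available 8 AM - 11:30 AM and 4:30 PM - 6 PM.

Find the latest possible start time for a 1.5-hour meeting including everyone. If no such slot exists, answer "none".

10:00

Alice ∩ Keanu: 09:00-11:30, 16:00-18:00.
Alice ∩ Keanu ∩ Nikolai: 09:00-11:30, 16:00-18:00.
Alice ∩ Keanu ∩ Nikolai ∩ Tomás: 09:00-11:30, 16:00-18:00.
Alice ∩ Keanu ∩ Nikolai ∩ Tomás ∩ Rosa: 09:00-11:30, 16:00-17:00.
Alice ∩ Keanu ∩ Nikolai ∩ Tomás ∩ Rosa ∩ Pablo: 09:00-11:30, 16:30-17:00.
So the common availability across everyone is 09:00-11:30, 16:30-17:00.
The last common window of at least 90 minutes is 09:00-11:30; a 90-minute meeting can start as late as 10:00 and still end by 11:30.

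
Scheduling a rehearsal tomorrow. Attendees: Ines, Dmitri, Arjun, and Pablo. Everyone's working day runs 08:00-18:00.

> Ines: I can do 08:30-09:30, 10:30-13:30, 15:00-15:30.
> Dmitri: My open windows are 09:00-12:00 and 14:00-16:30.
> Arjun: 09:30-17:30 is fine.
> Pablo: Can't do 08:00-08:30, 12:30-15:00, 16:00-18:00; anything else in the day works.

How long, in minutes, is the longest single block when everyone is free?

90

Ines free: 08:30-09:30, 10:30-13:30, 15:00-15:30.
Dmitri free: 09:00-12:00, 14:00-16:30.
Arjun free: 09:30-17:30.
Pablo free: 08:30-12:30, 15:00-16:00 (invert busy blocks within the working day).
Ines ∩ Dmitri: 09:00-09:30, 10:30-12:00, 15:00-15:30.
Ines ∩ Dmitri ∩ Arjun: 10:30-12:00, 15:00-15:30.
Ines ∩ Dmitri ∩ Arjun ∩ Pablo: 10:30-12:00, 15:00-15:30.
So the common availability across everyone is 10:30-12:00, 15:00-15:30.
The longest is 10:30-12:00 at 90 minutes.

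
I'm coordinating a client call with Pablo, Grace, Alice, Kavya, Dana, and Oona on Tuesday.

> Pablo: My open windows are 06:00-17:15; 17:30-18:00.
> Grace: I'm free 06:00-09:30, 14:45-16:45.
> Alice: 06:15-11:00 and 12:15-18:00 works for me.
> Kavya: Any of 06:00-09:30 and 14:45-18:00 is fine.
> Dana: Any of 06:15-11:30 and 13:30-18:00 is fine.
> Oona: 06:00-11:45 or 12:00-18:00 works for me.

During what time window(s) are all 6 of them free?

06:15-09:30, 14:45-16:45

Pablo ∩ Grace: 06:00-09:30, 14:45-16:45.
Pablo ∩ Grace ∩ Alice: 06:15-09:30, 14:45-16:45.
Pablo ∩ Grace ∩ Alice ∩ Kavya: 06:15-09:30, 14:45-16:45.
Pablo ∩ Grace ∩ Alice ∩ Kavya ∩ Dana: 06:15-09:30, 14:45-16:45.
Pablo ∩ Grace ∩ Alice ∩ Kavya ∩ Dana ∩ Oona: 06:15-09:30, 14:45-16:45.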